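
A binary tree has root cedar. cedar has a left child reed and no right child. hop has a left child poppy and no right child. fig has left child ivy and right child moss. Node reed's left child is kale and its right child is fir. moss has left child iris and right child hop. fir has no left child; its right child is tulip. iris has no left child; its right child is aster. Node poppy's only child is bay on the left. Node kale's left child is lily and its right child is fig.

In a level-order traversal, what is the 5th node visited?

lily

Level-order visits nodes level by level from the root, left to right within each level.
Level 0: cedar
Level 1: reed
Level 2: kale, fir
Level 3: lily, fig, tulip
Level 4: ivy, moss
Level 5: iris, hop
Level 6: aster, poppy
Level 7: bay
Full level-order sequence: cedar, reed, kale, fir, lily, fig, tulip, ivy, moss, iris, hop, aster, poppy, bay.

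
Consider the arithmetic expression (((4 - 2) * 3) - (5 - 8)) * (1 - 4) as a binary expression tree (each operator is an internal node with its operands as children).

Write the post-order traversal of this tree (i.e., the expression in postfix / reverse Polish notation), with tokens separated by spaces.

Post-order on an expression tree gives postfix notation: for each operator, emit left operand, right operand, then the operator.

4 2 - 3 * 5 8 - - 1 4 - *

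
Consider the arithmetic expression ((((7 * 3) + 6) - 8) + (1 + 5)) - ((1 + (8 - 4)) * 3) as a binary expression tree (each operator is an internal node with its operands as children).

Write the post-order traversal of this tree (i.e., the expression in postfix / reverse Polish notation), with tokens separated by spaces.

Post-order on an expression tree gives postfix notation: for each operator, emit left operand, right operand, then the operator.

7 3 * 6 + 8 - 1 5 + + 1 8 4 - + 3 * -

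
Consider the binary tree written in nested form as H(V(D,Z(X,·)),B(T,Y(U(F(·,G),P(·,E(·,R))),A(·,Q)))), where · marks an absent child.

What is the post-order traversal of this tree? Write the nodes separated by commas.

D, X, Z, V, T, G, F, R, E, P, U, Q, A, Y, B, H

Post-order visits the left subtree, then the right subtree, then the node.
At H: go left to V.
  At V: go left to D.
    D is a leaf — visit D.
  At V: go right to Z.
    At Z: go left to X.
      X is a leaf — visit X.
    At Z: no right child.
    Visit Z.
  Visit V.
At H: go right to B.
  At B: go left to T.
    T is a leaf — visit T.
  At B: go right to Y.
    At Y: go left to U.
      At U: go left to F.
        At F: no left child.
        At F: go right to G.
          G is a leaf — visit G.
        Visit F.
      At U: go right to P.
        At P: no left child.
        At P: go right to E.
          At E: no left child.
          At E: go right to R.
            R is a leaf — visit R.
          Visit E.
        Visit P.
      Visit U.
    At Y: go right to A.
      At A: no left child.
      At A: go right to Q.
        Q is a leaf — visit Q.
      Visit A.
    Visit Y.
  Visit B.
Visit H.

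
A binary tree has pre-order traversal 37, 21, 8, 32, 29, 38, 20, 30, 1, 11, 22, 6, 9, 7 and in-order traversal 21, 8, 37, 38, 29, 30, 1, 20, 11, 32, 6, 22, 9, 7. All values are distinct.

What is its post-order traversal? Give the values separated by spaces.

8 21 38 1 30 11 20 29 6 7 9 22 32 37

The first element of pre-order is the root; it splits in-order into left and right subtrees.
Root 37: left subtree has 2 nodes {21, 8}, right has 11 {38, 29, 30, 1, 20, 11, 32, 6, 22, 9, 7}.
  Root 21: left subtree has 0 nodes { }, right has 1 {8}.
  Root 32: left subtree has 6 nodes {38, 29, 30, 1, 20, 11}, right has 4 {6, 22, 9, 7}.
    Root 29: left subtree has 1 node {38}, right has 4 {30, 1, 20, 11}.
      Root 20: left subtree has 2 nodes {30, 1}, right has 1 {11}.
        Root 30: left subtree has 0 nodes { }, right has 1 {1}.
    Root 22: left subtree has 1 node {6}, right has 2 {9, 7}.
      Root 9: left subtree has 0 nodes { }, right has 1 {7}.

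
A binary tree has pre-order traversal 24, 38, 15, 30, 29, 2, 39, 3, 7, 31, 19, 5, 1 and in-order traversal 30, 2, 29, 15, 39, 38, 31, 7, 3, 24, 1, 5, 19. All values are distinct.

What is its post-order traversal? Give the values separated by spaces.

The first element of pre-order is the root; it splits in-order into left and right subtrees.
Root 24: left subtree has 9 nodes {30, 2, 29, 15, 39, 38, 31, 7, 3}, right has 3 {1, 5, 19}.
  Root 38: left subtree has 5 nodes {30, 2, 29, 15, 39}, right has 3 {31, 7, 3}.
    Root 15: left subtree has 3 nodes {30, 2, 29}, right has 1 {39}.
      Root 30: left subtree has 0 nodes { }, right has 2 {2, 29}.
        Root 29: left subtree has 1 node {2}, right has 0 { }.
    Root 3: left subtree has 2 nodes {31, 7}, right has 0 { }.
      Root 7: left subtree has 1 node {31}, right has 0 { }.
  Root 19: left subtree has 2 nodes {1, 5}, right has 0 { }.
    Root 5: left subtree has 1 node {1}, right has 0 { }.

2 29 30 39 15 31 7 3 38 1 5 19 24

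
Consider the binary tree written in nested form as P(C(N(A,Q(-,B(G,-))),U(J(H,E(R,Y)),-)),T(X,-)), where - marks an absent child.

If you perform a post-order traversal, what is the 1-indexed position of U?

Post-order visits the left subtree, then the right subtree, then the node.
At P: go left to C.
  At C: go left to N.
    At N: go left to A.
      A is a leaf — visit A.
    At N: go right to Q.
      At Q: no left child.
      At Q: go right to B.
        At B: go left to G.
          G is a leaf — visit G.
        At B: no right child.
        Visit B.
      Visit Q.
    Visit N.
  At C: go right to U.
    At U: go left to J.
      At J: go left to H.
        H is a leaf — visit H.
      At J: go right to E.
        At E: go left to R.
          R is a leaf — visit R.
        At E: go right to Y.
          Y is a leaf — visit Y.
        Visit E.
      Visit J.
    At U: no right child.
    Visit U.
  Visit C.
At P: go right to T.
  At T: go left to X.
    X is a leaf — visit X.
  At T: no right child.
  Visit T.
Visit P.
Full post-order sequence: A, G, B, Q, N, H, R, Y, E, J, U, C, X, T, P.

11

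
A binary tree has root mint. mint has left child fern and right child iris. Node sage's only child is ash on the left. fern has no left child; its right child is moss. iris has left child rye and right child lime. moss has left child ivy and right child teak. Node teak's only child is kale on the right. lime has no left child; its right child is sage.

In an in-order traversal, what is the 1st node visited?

fern

In-order visits the left subtree, then the node, then the right subtree.
At mint: go left to fern.
  At fern: no left child.
  Visit fern.
  At fern: go right to moss.
    At moss: go left to ivy.
      ivy is a leaf — visit ivy.
    Visit moss.
    At moss: go right to teak.
      At teak: no left child.
      Visit teak.
      At teak: go right to kale.
        kale is a leaf — visit kale.
Visit mint.
At mint: go right to iris.
  At iris: go left to rye.
    rye is a leaf — visit rye.
  Visit iris.
  At iris: go right to lime.
    At lime: no left child.
    Visit lime.
    At lime: go right to sage.
      At sage: go left to ash.
        ash is a leaf — visit ash.
      Visit sage.
      At sage: no right child.
Full in-order sequence: fern, ivy, moss, teak, kale, mint, rye, iris, lime, ash, sage.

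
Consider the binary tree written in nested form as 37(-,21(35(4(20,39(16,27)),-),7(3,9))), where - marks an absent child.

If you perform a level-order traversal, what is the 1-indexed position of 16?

10

Level-order visits nodes level by level from the root, left to right within each level.
Level 0: 37
Level 1: 21
Level 2: 35, 7
Level 3: 4, 3, 9
Level 4: 20, 39
Level 5: 16, 27
Full level-order sequence: 37, 21, 35, 7, 4, 3, 9, 20, 39, 16, 27.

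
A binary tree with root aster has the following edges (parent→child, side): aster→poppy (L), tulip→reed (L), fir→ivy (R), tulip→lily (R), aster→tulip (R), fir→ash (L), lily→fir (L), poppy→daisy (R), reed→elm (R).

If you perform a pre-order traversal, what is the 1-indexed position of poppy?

Pre-order visits the node, then its left subtree, then its right subtree.
Visit aster.
At aster: go left to poppy.
  Visit poppy.
  At poppy: no left child.
  At poppy: go right to daisy.
    daisy is a leaf — visit daisy.
At aster: go right to tulip.
  Visit tulip.
  At tulip: go left to reed.
    Visit reed.
    At reed: no left child.
    At reed: go right to elm.
      elm is a leaf — visit elm.
  At tulip: go right to lily.
    Visit lily.
    At lily: go left to fir.
      Visit fir.
      At fir: go left to ash.
        ash is a leaf — visit ash.
      At fir: go right to ivy.
        ivy is a leaf — visit ivy.
    At lily: no right child.
Full pre-order sequence: aster, poppy, daisy, tulip, reed, elm, lily, fir, ash, ivy.

2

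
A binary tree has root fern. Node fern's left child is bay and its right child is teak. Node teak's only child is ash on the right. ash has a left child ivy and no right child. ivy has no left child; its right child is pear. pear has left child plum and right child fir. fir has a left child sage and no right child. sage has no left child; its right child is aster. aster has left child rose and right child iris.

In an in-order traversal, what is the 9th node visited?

In-order visits the left subtree, then the node, then the right subtree.
At fern: go left to bay.
  bay is a leaf — visit bay.
Visit fern.
At fern: go right to teak.
  At teak: no left child.
  Visit teak.
  At teak: go right to ash.
    At ash: go left to ivy.
      At ivy: no left child.
      Visit ivy.
      At ivy: go right to pear.
        At pear: go left to plum.
          plum is a leaf — visit plum.
        Visit pear.
        At pear: go right to fir.
          At fir: go left to sage.
            At sage: no left child.
            Visit sage.
            At sage: go right to aster.
              At aster: go left to rose.
                rose is a leaf — visit rose.
              Visit aster.
              At aster: go right to iris.
                iris is a leaf — visit iris.
          Visit fir.
          At fir: no right child.
    Visit ash.
    At ash: no right child.
Full in-order sequence: bay, fern, teak, ivy, plum, pear, sage, rose, aster, iris, fir, ash.

aster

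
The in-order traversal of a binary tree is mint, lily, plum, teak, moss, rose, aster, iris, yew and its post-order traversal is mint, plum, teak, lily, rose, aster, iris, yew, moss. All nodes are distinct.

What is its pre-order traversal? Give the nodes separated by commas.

The last element of post-order is the root; it splits in-order into left and right subtrees.
Root moss: left subtree has 4 nodes {mint, lily, plum, teak}, right has 4 {rose, aster, iris, yew}.
  Root lily: left subtree has 1 node {mint}, right has 2 {plum, teak}.
    Root teak: left subtree has 1 node {plum}, right has 0 { }.
  Root yew: left subtree has 3 nodes {rose, aster, iris}, right has 0 { }.
    Root iris: left subtree has 2 nodes {rose, aster}, right has 0 { }.
      Root aster: left subtree has 1 node {rose}, right has 0 { }.

moss, lily, mint, teak, plum, yew, iris, aster, rose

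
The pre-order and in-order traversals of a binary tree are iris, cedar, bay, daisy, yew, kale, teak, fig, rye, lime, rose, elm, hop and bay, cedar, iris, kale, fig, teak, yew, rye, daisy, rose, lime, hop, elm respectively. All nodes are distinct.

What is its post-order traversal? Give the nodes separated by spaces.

bay cedar fig teak kale rye yew rose hop elm lime daisy iris

The first element of pre-order is the root; it splits in-order into left and right subtrees.
Root iris: left subtree has 2 nodes {bay, cedar}, right has 10 {kale, fig, teak, yew, rye, daisy, rose, lime, hop, elm}.
  Root cedar: left subtree has 1 node {bay}, right has 0 { }.
  Root daisy: left subtree has 5 nodes {kale, fig, teak, yew, rye}, right has 4 {rose, lime, hop, elm}.
    Root yew: left subtree has 3 nodes {kale, fig, teak}, right has 1 {rye}.
      Root kale: left subtree has 0 nodes { }, right has 2 {fig, teak}.
        Root teak: left subtree has 1 node {fig}, right has 0 { }.
    Root lime: left subtree has 1 node {rose}, right has 2 {hop, elm}.
      Root elm: left subtree has 1 node {hop}, right has 0 { }.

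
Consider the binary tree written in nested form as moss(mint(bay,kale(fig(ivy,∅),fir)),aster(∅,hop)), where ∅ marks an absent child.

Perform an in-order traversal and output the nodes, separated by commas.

bay, mint, ivy, fig, kale, fir, moss, aster, hop

In-order visits the left subtree, then the node, then the right subtree.
At moss: go left to mint.
  At mint: go left to bay.
    bay is a leaf — visit bay.
  Visit mint.
  At mint: go right to kale.
    At kale: go left to fig.
      At fig: go left to ivy.
        ivy is a leaf — visit ivy.
      Visit fig.
      At fig: no right child.
    Visit kale.
    At kale: go right to fir.
      fir is a leaf — visit fir.
Visit moss.
At moss: go right to aster.
  At aster: no left child.
  Visit aster.
  At aster: go right to hop.
    hop is a leaf — visit hop.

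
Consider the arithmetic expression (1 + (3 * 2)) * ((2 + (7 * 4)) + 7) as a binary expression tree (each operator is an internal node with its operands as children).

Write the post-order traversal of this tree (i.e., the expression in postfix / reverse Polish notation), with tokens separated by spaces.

1 3 2 * + 2 7 4 * + 7 + *

Post-order on an expression tree gives postfix notation: for each operator, emit left operand, right operand, then the operator.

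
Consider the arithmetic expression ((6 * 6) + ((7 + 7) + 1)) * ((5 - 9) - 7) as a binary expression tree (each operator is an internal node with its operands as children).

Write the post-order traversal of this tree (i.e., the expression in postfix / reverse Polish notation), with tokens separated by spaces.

6 6 * 7 7 + 1 + + 5 9 - 7 - *

Post-order on an expression tree gives postfix notation: for each operator, emit left operand, right operand, then the operator.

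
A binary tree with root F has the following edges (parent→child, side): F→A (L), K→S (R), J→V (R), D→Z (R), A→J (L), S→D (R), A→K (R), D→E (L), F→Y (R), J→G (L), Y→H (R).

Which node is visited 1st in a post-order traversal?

Post-order visits the left subtree, then the right subtree, then the node.
At F: go left to A.
  At A: go left to J.
    At J: go left to G.
      G is a leaf — visit G.
    At J: go right to V.
      V is a leaf — visit V.
    Visit J.
  At A: go right to K.
    At K: no left child.
    At K: go right to S.
      At S: no left child.
      At S: go right to D.
        At D: go left to E.
          E is a leaf — visit E.
        At D: go right to Z.
          Z is a leaf — visit Z.
        Visit D.
      Visit S.
    Visit K.
  Visit A.
At F: go right to Y.
  At Y: no left child.
  At Y: go right to H.
    H is a leaf — visit H.
  Visit Y.
Visit F.
Full post-order sequence: G, V, J, E, Z, D, S, K, A, H, Y, F.

G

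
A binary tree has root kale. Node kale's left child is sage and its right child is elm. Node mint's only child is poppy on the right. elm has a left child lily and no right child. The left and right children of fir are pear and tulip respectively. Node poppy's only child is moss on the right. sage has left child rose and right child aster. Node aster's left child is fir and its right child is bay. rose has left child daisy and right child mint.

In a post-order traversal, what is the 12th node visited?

lily

Post-order visits the left subtree, then the right subtree, then the node.
At kale: go left to sage.
  At sage: go left to rose.
    At rose: go left to daisy.
      daisy is a leaf — visit daisy.
    At rose: go right to mint.
      At mint: no left child.
      At mint: go right to poppy.
        At poppy: no left child.
        At poppy: go right to moss.
          moss is a leaf — visit moss.
        Visit poppy.
      Visit mint.
    Visit rose.
  At sage: go right to aster.
    At aster: go left to fir.
      At fir: go left to pear.
        pear is a leaf — visit pear.
      At fir: go right to tulip.
        tulip is a leaf — visit tulip.
      Visit fir.
    At aster: go right to bay.
      bay is a leaf — visit bay.
    Visit aster.
  Visit sage.
At kale: go right to elm.
  At elm: go left to lily.
    lily is a leaf — visit lily.
  At elm: no right child.
  Visit elm.
Visit kale.
Full post-order sequence: daisy, moss, poppy, mint, rose, pear, tulip, fir, bay, aster, sage, lily, elm, kale.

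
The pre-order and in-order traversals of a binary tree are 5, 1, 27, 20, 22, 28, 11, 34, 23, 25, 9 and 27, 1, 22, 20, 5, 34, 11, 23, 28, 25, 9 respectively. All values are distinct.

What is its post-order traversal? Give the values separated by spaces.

The first element of pre-order is the root; it splits in-order into left and right subtrees.
Root 5: left subtree has 4 nodes {27, 1, 22, 20}, right has 6 {34, 11, 23, 28, 25, 9}.
  Root 1: left subtree has 1 node {27}, right has 2 {22, 20}.
    Root 20: left subtree has 1 node {22}, right has 0 { }.
  Root 28: left subtree has 3 nodes {34, 11, 23}, right has 2 {25, 9}.
    Root 11: left subtree has 1 node {34}, right has 1 {23}.
    Root 25: left subtree has 0 nodes { }, right has 1 {9}.

27 22 20 1 34 23 11 9 25 28 5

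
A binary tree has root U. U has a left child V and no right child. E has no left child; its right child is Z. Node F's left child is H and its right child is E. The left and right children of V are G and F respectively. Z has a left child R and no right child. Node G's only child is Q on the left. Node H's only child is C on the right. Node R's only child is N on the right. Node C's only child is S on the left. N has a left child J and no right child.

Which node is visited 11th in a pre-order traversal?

R

Pre-order visits the node, then its left subtree, then its right subtree.
Visit U.
At U: go left to V.
  Visit V.
  At V: go left to G.
    Visit G.
    At G: go left to Q.
      Q is a leaf — visit Q.
    At G: no right child.
  At V: go right to F.
    Visit F.
    At F: go left to H.
      Visit H.
      At H: no left child.
      At H: go right to C.
        Visit C.
        At C: go left to S.
          S is a leaf — visit S.
        At C: no right child.
    At F: go right to E.
      Visit E.
      At E: no left child.
      At E: go right to Z.
        Visit Z.
        At Z: go left to R.
          Visit R.
          At R: no left child.
          At R: go right to N.
            Visit N.
            At N: go left to J.
              J is a leaf — visit J.
            At N: no right child.
        At Z: no right child.
At U: no right child.
Full pre-order sequence: U, V, G, Q, F, H, C, S, E, Z, R, N, J.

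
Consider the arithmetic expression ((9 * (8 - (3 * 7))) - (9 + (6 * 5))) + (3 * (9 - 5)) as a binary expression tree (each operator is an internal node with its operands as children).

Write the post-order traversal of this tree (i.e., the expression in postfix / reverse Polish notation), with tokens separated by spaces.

9 8 3 7 * - * 9 6 5 * + - 3 9 5 - * +

Post-order on an expression tree gives postfix notation: for each operator, emit left operand, right operand, then the operator.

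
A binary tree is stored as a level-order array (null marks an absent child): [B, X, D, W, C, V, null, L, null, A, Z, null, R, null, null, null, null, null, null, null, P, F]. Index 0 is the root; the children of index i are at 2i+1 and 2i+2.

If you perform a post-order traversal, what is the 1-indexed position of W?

2

Post-order visits the left subtree, then the right subtree, then the node.
At B: go left to X.
  At X: go left to W.
    At W: go left to L.
      L is a leaf — visit L.
    At W: no right child.
    Visit W.
  At X: go right to C.
    At C: go left to A.
      At A: no left child.
      At A: go right to P.
        P is a leaf — visit P.
      Visit A.
    At C: go right to Z.
      At Z: go left to F.
        F is a leaf — visit F.
      At Z: no right child.
      Visit Z.
    Visit C.
  Visit X.
At B: go right to D.
  At D: go left to V.
    At V: no left child.
    At V: go right to R.
      R is a leaf — visit R.
    Visit V.
  At D: no right child.
  Visit D.
Visit B.
Full post-order sequence: L, W, P, A, F, Z, C, X, R, V, D, B.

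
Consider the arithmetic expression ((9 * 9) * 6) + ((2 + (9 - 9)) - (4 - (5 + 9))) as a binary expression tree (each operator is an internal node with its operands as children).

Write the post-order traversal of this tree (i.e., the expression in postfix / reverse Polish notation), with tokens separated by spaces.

Post-order on an expression tree gives postfix notation: for each operator, emit left operand, right operand, then the operator.

9 9 * 6 * 2 9 9 - + 4 5 9 + - - +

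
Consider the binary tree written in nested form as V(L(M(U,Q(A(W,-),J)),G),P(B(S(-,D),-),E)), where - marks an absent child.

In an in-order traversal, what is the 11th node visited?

D

In-order visits the left subtree, then the node, then the right subtree.
At V: go left to L.
  At L: go left to M.
    At M: go left to U.
      U is a leaf — visit U.
    Visit M.
    At M: go right to Q.
      At Q: go left to A.
        At A: go left to W.
          W is a leaf — visit W.
        Visit A.
        At A: no right child.
      Visit Q.
      At Q: go right to J.
        J is a leaf — visit J.
  Visit L.
  At L: go right to G.
    G is a leaf — visit G.
Visit V.
At V: go right to P.
  At P: go left to B.
    At B: go left to S.
      At S: no left child.
      Visit S.
      At S: go right to D.
        D is a leaf — visit D.
    Visit B.
    At B: no right child.
  Visit P.
  At P: go right to E.
    E is a leaf — visit E.
Full in-order sequence: U, M, W, A, Q, J, L, G, V, S, D, B, P, E.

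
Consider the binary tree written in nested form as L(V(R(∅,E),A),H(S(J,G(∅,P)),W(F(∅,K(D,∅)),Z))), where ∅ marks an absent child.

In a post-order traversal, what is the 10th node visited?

Post-order visits the left subtree, then the right subtree, then the node.
At L: go left to V.
  At V: go left to R.
    At R: no left child.
    At R: go right to E.
      E is a leaf — visit E.
    Visit R.
  At V: go right to A.
    A is a leaf — visit A.
  Visit V.
At L: go right to H.
  At H: go left to S.
    At S: go left to J.
      J is a leaf — visit J.
    At S: go right to G.
      At G: no left child.
      At G: go right to P.
        P is a leaf — visit P.
      Visit G.
    Visit S.
  At H: go right to W.
    At W: go left to F.
      At F: no left child.
      At F: go right to K.
        At K: go left to D.
          D is a leaf — visit D.
        At K: no right child.
        Visit K.
      Visit F.
    At W: go right to Z.
      Z is a leaf — visit Z.
    Visit W.
  Visit H.
Visit L.
Full post-order sequence: E, R, A, V, J, P, G, S, D, K, F, Z, W, H, L.

K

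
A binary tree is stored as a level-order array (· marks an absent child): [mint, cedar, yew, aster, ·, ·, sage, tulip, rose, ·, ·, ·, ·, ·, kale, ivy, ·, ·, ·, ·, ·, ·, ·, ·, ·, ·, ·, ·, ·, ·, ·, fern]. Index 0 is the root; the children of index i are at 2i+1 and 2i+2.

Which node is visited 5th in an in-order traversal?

In-order visits the left subtree, then the node, then the right subtree.
At mint: go left to cedar.
  At cedar: go left to aster.
    At aster: go left to tulip.
      At tulip: go left to ivy.
        At ivy: go left to fern.
          fern is a leaf — visit fern.
        Visit ivy.
        At ivy: no right child.
      Visit tulip.
      At tulip: no right child.
    Visit aster.
    At aster: go right to rose.
      rose is a leaf — visit rose.
  Visit cedar.
  At cedar: no right child.
Visit mint.
At mint: go right to yew.
  At yew: no left child.
  Visit yew.
  At yew: go right to sage.
    At sage: no left child.
    Visit sage.
    At sage: go right to kale.
      kale is a leaf — visit kale.
Full in-order sequence: fern, ivy, tulip, aster, rose, cedar, mint, yew, sage, kale.

rose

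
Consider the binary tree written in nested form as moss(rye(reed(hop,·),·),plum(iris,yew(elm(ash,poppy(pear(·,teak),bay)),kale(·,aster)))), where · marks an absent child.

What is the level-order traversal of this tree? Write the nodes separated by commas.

Level-order visits nodes level by level from the root, left to right within each level.
Level 0: moss
Level 1: rye, plum
Level 2: reed, iris, yew
Level 3: hop, elm, kale
Level 4: ash, poppy, aster
Level 5: pear, bay
Level 6: teak

moss, rye, plum, reed, iris, yew, hop, elm, kale, ash, poppy, aster, pear, bay, teak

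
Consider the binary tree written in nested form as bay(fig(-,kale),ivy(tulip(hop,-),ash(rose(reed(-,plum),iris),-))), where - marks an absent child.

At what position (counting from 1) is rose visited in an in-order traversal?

9

In-order visits the left subtree, then the node, then the right subtree.
At bay: go left to fig.
  At fig: no left child.
  Visit fig.
  At fig: go right to kale.
    kale is a leaf — visit kale.
Visit bay.
At bay: go right to ivy.
  At ivy: go left to tulip.
    At tulip: go left to hop.
      hop is a leaf — visit hop.
    Visit tulip.
    At tulip: no right child.
  Visit ivy.
  At ivy: go right to ash.
    At ash: go left to rose.
      At rose: go left to reed.
        At reed: no left child.
        Visit reed.
        At reed: go right to plum.
          plum is a leaf — visit plum.
      Visit rose.
      At rose: go right to iris.
        iris is a leaf — visit iris.
    Visit ash.
    At ash: no right child.
Full in-order sequence: fig, kale, bay, hop, tulip, ivy, reed, plum, rose, iris, ash.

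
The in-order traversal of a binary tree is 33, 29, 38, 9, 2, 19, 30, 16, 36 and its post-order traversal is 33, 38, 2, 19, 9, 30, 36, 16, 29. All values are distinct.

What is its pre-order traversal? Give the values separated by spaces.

29 33 16 30 9 38 19 2 36

The last element of post-order is the root; it splits in-order into left and right subtrees.
Root 29: left subtree has 1 node {33}, right has 7 {38, 9, 2, 19, 30, 16, 36}.
  Root 16: left subtree has 5 nodes {38, 9, 2, 19, 30}, right has 1 {36}.
    Root 30: left subtree has 4 nodes {38, 9, 2, 19}, right has 0 { }.
      Root 9: left subtree has 1 node {38}, right has 2 {2, 19}.
        Root 19: left subtree has 1 node {2}, right has 0 { }.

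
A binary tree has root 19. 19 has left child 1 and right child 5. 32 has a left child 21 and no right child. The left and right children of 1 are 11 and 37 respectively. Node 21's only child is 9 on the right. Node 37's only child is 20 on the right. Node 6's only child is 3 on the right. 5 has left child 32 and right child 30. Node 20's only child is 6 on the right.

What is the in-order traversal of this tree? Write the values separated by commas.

In-order visits the left subtree, then the node, then the right subtree.
At 19: go left to 1.
  At 1: go left to 11.
    11 is a leaf — visit 11.
  Visit 1.
  At 1: go right to 37.
    At 37: no left child.
    Visit 37.
    At 37: go right to 20.
      At 20: no left child.
      Visit 20.
      At 20: go right to 6.
        At 6: no left child.
        Visit 6.
        At 6: go right to 3.
          3 is a leaf — visit 3.
Visit 19.
At 19: go right to 5.
  At 5: go left to 32.
    At 32: go left to 21.
      At 21: no left child.
      Visit 21.
      At 21: go right to 9.
        9 is a leaf — visit 9.
    Visit 32.
    At 32: no right child.
  Visit 5.
  At 5: go right to 30.
    30 is a leaf — visit 30.

11, 1, 37, 20, 6, 3, 19, 21, 9, 32, 5, 30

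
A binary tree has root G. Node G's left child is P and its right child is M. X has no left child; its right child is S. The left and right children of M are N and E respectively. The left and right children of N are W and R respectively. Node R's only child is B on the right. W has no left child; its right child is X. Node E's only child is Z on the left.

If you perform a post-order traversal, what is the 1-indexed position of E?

9

Post-order visits the left subtree, then the right subtree, then the node.
At G: go left to P.
  P is a leaf — visit P.
At G: go right to M.
  At M: go left to N.
    At N: go left to W.
      At W: no left child.
      At W: go right to X.
        At X: no left child.
        At X: go right to S.
          S is a leaf — visit S.
        Visit X.
      Visit W.
    At N: go right to R.
      At R: no left child.
      At R: go right to B.
        B is a leaf — visit B.
      Visit R.
    Visit N.
  At M: go right to E.
    At E: go left to Z.
      Z is a leaf — visit Z.
    At E: no right child.
    Visit E.
  Visit M.
Visit G.
Full post-order sequence: P, S, X, W, B, R, N, Z, E, M, G.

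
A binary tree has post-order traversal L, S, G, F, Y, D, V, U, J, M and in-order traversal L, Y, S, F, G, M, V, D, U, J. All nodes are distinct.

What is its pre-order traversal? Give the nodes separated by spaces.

The last element of post-order is the root; it splits in-order into left and right subtrees.
Root M: left subtree has 5 nodes {L, Y, S, F, G}, right has 4 {V, D, U, J}.
  Root Y: left subtree has 1 node {L}, right has 3 {S, F, G}.
    Root F: left subtree has 1 node {S}, right has 1 {G}.
  Root J: left subtree has 3 nodes {V, D, U}, right has 0 { }.
    Root U: left subtree has 2 nodes {V, D}, right has 0 { }.
      Root V: left subtree has 0 nodes { }, right has 1 {D}.

M Y L F S G J U V D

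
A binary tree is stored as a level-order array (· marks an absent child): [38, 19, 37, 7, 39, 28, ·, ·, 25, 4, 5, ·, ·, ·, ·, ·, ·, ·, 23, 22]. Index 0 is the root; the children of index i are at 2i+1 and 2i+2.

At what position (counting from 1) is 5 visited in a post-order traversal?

6

Post-order visits the left subtree, then the right subtree, then the node.
At 38: go left to 19.
  At 19: go left to 7.
    At 7: no left child.
    At 7: go right to 25.
      At 25: no left child.
      At 25: go right to 23.
        23 is a leaf — visit 23.
      Visit 25.
    Visit 7.
  At 19: go right to 39.
    At 39: go left to 4.
      At 4: go left to 22.
        22 is a leaf — visit 22.
      At 4: no right child.
      Visit 4.
    At 39: go right to 5.
      5 is a leaf — visit 5.
    Visit 39.
  Visit 19.
At 38: go right to 37.
  At 37: go left to 28.
    28 is a leaf — visit 28.
  At 37: no right child.
  Visit 37.
Visit 38.
Full post-order sequence: 23, 25, 7, 22, 4, 5, 39, 19, 28, 37, 38.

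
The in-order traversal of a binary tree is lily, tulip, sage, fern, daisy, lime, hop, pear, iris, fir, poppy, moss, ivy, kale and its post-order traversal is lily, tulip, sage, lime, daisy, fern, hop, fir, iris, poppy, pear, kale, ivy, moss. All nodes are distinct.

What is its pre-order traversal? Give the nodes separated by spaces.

moss pear hop fern sage tulip lily daisy lime poppy iris fir ivy kale

The last element of post-order is the root; it splits in-order into left and right subtrees.
Root moss: left subtree has 11 nodes {lily, tulip, sage, fern, daisy, lime, hop, pear, iris, fir, poppy}, right has 2 {ivy, kale}.
  Root pear: left subtree has 7 nodes {lily, tulip, sage, fern, daisy, lime, hop}, right has 3 {iris, fir, poppy}.
    Root hop: left subtree has 6 nodes {lily, tulip, sage, fern, daisy, lime}, right has 0 { }.
      Root fern: left subtree has 3 nodes {lily, tulip, sage}, right has 2 {daisy, lime}.
        Root sage: left subtree has 2 nodes {lily, tulip}, right has 0 { }.
          Root tulip: left subtree has 1 node {lily}, right has 0 { }.
        Root daisy: left subtree has 0 nodes { }, right has 1 {lime}.
    Root poppy: left subtree has 2 nodes {iris, fir}, right has 0 { }.
      Root iris: left subtree has 0 nodes { }, right has 1 {fir}.
  Root ivy: left subtree has 0 nodes { }, right has 1 {kale}.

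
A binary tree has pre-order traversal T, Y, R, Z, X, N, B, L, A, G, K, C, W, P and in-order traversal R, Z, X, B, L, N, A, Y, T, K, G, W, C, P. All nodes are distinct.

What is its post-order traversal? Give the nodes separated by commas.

L, B, A, N, X, Z, R, Y, K, W, P, C, G, T

The first element of pre-order is the root; it splits in-order into left and right subtrees.
Root T: left subtree has 8 nodes {R, Z, X, B, L, N, A, Y}, right has 5 {K, G, W, C, P}.
  Root Y: left subtree has 7 nodes {R, Z, X, B, L, N, A}, right has 0 { }.
    Root R: left subtree has 0 nodes { }, right has 6 {Z, X, B, L, N, A}.
      Root Z: left subtree has 0 nodes { }, right has 5 {X, B, L, N, A}.
        Root X: left subtree has 0 nodes { }, right has 4 {B, L, N, A}.
          Root N: left subtree has 2 nodes {B, L}, right has 1 {A}.
            Root B: left subtree has 0 nodes { }, right has 1 {L}.
  Root G: left subtree has 1 node {K}, right has 3 {W, C, P}.
    Root C: left subtree has 1 node {W}, right has 1 {P}.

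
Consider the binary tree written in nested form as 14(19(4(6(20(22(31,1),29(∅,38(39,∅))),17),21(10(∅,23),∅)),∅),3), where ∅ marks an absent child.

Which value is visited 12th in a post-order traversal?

Post-order visits the left subtree, then the right subtree, then the node.
At 14: go left to 19.
  At 19: go left to 4.
    At 4: go left to 6.
      At 6: go left to 20.
        At 20: go left to 22.
          At 22: go left to 31.
            31 is a leaf — visit 31.
          At 22: go right to 1.
            1 is a leaf — visit 1.
          Visit 22.
        At 20: go right to 29.
          At 29: no left child.
          At 29: go right to 38.
            At 38: go left to 39.
              39 is a leaf — visit 39.
            At 38: no right child.
            Visit 38.
          Visit 29.
        Visit 20.
      At 6: go right to 17.
        17 is a leaf — visit 17.
      Visit 6.
    At 4: go right to 21.
      At 21: go left to 10.
        At 10: no left child.
        At 10: go right to 23.
          23 is a leaf — visit 23.
        Visit 10.
      At 21: no right child.
      Visit 21.
    Visit 4.
  At 19: no right child.
  Visit 19.
At 14: go right to 3.
  3 is a leaf — visit 3.
Visit 14.
Full post-order sequence: 31, 1, 22, 39, 38, 29, 20, 17, 6, 23, 10, 21, 4, 19, 3, 14.

21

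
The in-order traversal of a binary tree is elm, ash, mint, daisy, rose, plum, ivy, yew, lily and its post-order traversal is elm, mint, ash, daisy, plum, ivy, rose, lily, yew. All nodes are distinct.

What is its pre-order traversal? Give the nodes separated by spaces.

yew rose daisy ash elm mint ivy plum lily

The last element of post-order is the root; it splits in-order into left and right subtrees.
Root yew: left subtree has 7 nodes {elm, ash, mint, daisy, rose, plum, ivy}, right has 1 {lily}.
  Root rose: left subtree has 4 nodes {elm, ash, mint, daisy}, right has 2 {plum, ivy}.
    Root daisy: left subtree has 3 nodes {elm, ash, mint}, right has 0 { }.
      Root ash: left subtree has 1 node {elm}, right has 1 {mint}.
    Root ivy: left subtree has 1 node {plum}, right has 0 { }.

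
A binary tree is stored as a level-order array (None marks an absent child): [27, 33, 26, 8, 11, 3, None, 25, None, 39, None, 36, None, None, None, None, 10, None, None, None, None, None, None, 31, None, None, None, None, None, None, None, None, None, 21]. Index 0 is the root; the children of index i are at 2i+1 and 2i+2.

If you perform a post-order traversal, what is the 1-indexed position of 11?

Post-order visits the left subtree, then the right subtree, then the node.
At 27: go left to 33.
  At 33: go left to 8.
    At 8: go left to 25.
      At 25: no left child.
      At 25: go right to 10.
        At 10: go left to 21.
          21 is a leaf — visit 21.
        At 10: no right child.
        Visit 10.
      Visit 25.
    At 8: no right child.
    Visit 8.
  At 33: go right to 11.
    At 11: go left to 39.
      39 is a leaf — visit 39.
    At 11: no right child.
    Visit 11.
  Visit 33.
At 27: go right to 26.
  At 26: go left to 3.
    At 3: go left to 36.
      At 36: go left to 31.
        31 is a leaf — visit 31.
      At 36: no right child.
      Visit 36.
    At 3: no right child.
    Visit 3.
  At 26: no right child.
  Visit 26.
Visit 27.
Full post-order sequence: 21, 10, 25, 8, 39, 11, 33, 31, 36, 3, 26, 27.

6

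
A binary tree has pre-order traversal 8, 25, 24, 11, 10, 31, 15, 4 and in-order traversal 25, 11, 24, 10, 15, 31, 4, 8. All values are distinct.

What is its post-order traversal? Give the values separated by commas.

11, 15, 4, 31, 10, 24, 25, 8

The first element of pre-order is the root; it splits in-order into left and right subtrees.
Root 8: left subtree has 7 nodes {25, 11, 24, 10, 15, 31, 4}, right has 0 { }.
  Root 25: left subtree has 0 nodes { }, right has 6 {11, 24, 10, 15, 31, 4}.
    Root 24: left subtree has 1 node {11}, right has 4 {10, 15, 31, 4}.
      Root 10: left subtree has 0 nodes { }, right has 3 {15, 31, 4}.
        Root 31: left subtree has 1 node {15}, right has 1 {4}.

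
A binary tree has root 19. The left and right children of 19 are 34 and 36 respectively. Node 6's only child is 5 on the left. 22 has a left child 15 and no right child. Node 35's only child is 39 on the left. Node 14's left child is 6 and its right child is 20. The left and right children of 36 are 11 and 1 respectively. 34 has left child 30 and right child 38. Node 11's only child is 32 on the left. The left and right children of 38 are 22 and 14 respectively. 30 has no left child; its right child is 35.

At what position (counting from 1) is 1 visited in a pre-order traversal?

Pre-order visits the node, then its left subtree, then its right subtree.
Visit 19.
At 19: go left to 34.
  Visit 34.
  At 34: go left to 30.
    Visit 30.
    At 30: no left child.
    At 30: go right to 35.
      Visit 35.
      At 35: go left to 39.
        39 is a leaf — visit 39.
      At 35: no right child.
  At 34: go right to 38.
    Visit 38.
    At 38: go left to 22.
      Visit 22.
      At 22: go left to 15.
        15 is a leaf — visit 15.
      At 22: no right child.
    At 38: go right to 14.
      Visit 14.
      At 14: go left to 6.
        Visit 6.
        At 6: go left to 5.
          5 is a leaf — visit 5.
        At 6: no right child.
      At 14: go right to 20.
        20 is a leaf — visit 20.
At 19: go right to 36.
  Visit 36.
  At 36: go left to 11.
    Visit 11.
    At 11: go left to 32.
      32 is a leaf — visit 32.
    At 11: no right child.
  At 36: go right to 1.
    1 is a leaf — visit 1.
Full pre-order sequence: 19, 34, 30, 35, 39, 38, 22, 15, 14, 6, 5, 20, 36, 11, 32, 1.

16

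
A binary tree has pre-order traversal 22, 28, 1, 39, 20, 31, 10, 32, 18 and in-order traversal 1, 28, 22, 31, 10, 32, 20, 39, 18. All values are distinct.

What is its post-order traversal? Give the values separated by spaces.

The first element of pre-order is the root; it splits in-order into left and right subtrees.
Root 22: left subtree has 2 nodes {1, 28}, right has 6 {31, 10, 32, 20, 39, 18}.
  Root 28: left subtree has 1 node {1}, right has 0 { }.
  Root 39: left subtree has 4 nodes {31, 10, 32, 20}, right has 1 {18}.
    Root 20: left subtree has 3 nodes {31, 10, 32}, right has 0 { }.
      Root 31: left subtree has 0 nodes { }, right has 2 {10, 32}.
        Root 10: left subtree has 0 nodes { }, right has 1 {32}.

1 28 32 10 31 20 18 39 22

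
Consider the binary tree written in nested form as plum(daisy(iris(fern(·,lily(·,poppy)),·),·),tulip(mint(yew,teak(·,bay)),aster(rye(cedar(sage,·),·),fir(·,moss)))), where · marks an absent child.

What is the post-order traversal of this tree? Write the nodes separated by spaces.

Post-order visits the left subtree, then the right subtree, then the node.
At plum: go left to daisy.
  At daisy: go left to iris.
    At iris: go left to fern.
      At fern: no left child.
      At fern: go right to lily.
        At lily: no left child.
        At lily: go right to poppy.
          poppy is a leaf — visit poppy.
        Visit lily.
      Visit fern.
    At iris: no right child.
    Visit iris.
  At daisy: no right child.
  Visit daisy.
At plum: go right to tulip.
  At tulip: go left to mint.
    At mint: go left to yew.
      yew is a leaf — visit yew.
    At mint: go right to teak.
      At teak: no left child.
      At teak: go right to bay.
        bay is a leaf — visit bay.
      Visit teak.
    Visit mint.
  At tulip: go right to aster.
    At aster: go left to rye.
      At rye: go left to cedar.
        At cedar: go left to sage.
          sage is a leaf — visit sage.
        At cedar: no right child.
        Visit cedar.
      At rye: no right child.
      Visit rye.
    At aster: go right to fir.
      At fir: no left child.
      At fir: go right to moss.
        moss is a leaf — visit moss.
      Visit fir.
    Visit aster.
  Visit tulip.
Visit plum.

poppy lily fern iris daisy yew bay teak mint sage cedar rye moss fir aster tulip plum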